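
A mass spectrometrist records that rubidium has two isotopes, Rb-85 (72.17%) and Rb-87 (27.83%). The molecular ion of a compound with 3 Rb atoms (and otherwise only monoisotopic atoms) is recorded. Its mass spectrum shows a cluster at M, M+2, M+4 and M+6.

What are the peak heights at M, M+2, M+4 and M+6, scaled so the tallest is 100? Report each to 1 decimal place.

86.4 : 100.0 : 38.6 : 5.0

The 3 Rb atoms are independent, so intensities follow the terms of (0.7217 + 0.2783)^3.
P(M) = 0.7217^3 = 0.375898
P(M+2) = 3 × 0.7217^2 × 0.2783^1 = 0.434858
P(M+4) = 3 × 0.7217^1 × 0.2783^2 = 0.167689
P(M+6) = 0.2783^3 = 0.021555
The M+2 peak is largest (0.434858); scaling to 100 gives 86.4 : 100.0 : 38.6 : 5.0.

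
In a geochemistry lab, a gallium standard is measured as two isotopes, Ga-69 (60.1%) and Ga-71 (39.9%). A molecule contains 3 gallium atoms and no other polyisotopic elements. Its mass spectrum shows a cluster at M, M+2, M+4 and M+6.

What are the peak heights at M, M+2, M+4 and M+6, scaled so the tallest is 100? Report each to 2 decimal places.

50.21 : 100.00 : 66.39 : 14.69

Expanding (0.601 + 0.399)^3:
P(M) = 0.601^3 = 0.217082
P(M+2) = 3 × 0.601^2 × 0.399^1 = 0.432358
P(M+4) = 3 × 0.601^1 × 0.399^2 = 0.287039
P(M+6) = 0.399^3 = 0.063521
The M+2 peak is largest (0.432358); scaling to 100 gives 50.21 : 100.00 : 66.39 : 14.69.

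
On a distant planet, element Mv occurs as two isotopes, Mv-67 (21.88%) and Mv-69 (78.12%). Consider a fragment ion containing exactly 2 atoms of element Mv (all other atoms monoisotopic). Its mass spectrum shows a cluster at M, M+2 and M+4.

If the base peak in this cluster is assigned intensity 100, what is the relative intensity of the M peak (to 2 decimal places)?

7.84

(0.2188 + 0.7812)^2 gives M 0.0479, M+2 0.3419, M+4 0.6103; the largest is M+4.
P(M+4) = C(2,2) × 0.2188^0 × 0.7812^2 = 1 × 1.0000 × 0.61027344 = 0.610273 (base)
P(M) = C(2,0) × 0.2188^2 × 0.7812^0 = 1 × 0.04787344 × 1.0000 = 0.047873
Relative intensity = 0.047873 / 0.610273 × 100 = 7.84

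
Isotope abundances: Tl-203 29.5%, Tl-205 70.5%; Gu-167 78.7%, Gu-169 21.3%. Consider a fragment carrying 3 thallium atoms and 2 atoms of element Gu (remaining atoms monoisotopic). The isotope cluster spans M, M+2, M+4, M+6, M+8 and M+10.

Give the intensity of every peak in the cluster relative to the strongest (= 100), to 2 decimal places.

4.26 : 32.88 : 89.93 : 100.00 : 36.86 : 4.26

Thallium pattern (n=3): 0.02567237 : 0.18405787 : 0.43986713 : 0.35040263
Element Gu pattern (n=2): 0.619369 : 0.335262 : 0.045369
Convolve the two distributions (both contribute in 2-u steps):
  M: 0.02567237×0.619369 = 0.015901
  M+2: 0.02567237×0.335262 + 0.18405787×0.619369 = 0.122607
  M+4: 0.02567237×0.045369 + 0.18405787×0.335262 + 0.43986713×0.619369 = 0.335312
  M+6: 0.18405787×0.045369 + 0.43986713×0.335262 + 0.35040263×0.619369 = 0.372850
  M+8: 0.43986713×0.045369 + 0.35040263×0.335262 = 0.137433
  M+10: 0.35040263×0.045369 = 0.015897
Scale to base peak (0.372850) = 100: 4.26 : 32.88 : 89.93 : 100.00 : 36.86 : 4.26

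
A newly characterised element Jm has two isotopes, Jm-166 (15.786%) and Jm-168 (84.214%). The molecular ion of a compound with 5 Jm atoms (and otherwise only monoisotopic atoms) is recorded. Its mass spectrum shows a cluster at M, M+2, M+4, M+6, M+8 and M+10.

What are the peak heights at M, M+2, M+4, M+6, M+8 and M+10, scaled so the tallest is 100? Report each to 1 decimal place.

Expanding (0.15786 + 0.84214)^5:
P(M) = 0.15786^5 = 0.000098
P(M+2) = 5 × 0.15786^4 × 0.84214^1 = 0.002615
P(M+4) = 10 × 0.15786^3 × 0.84214^2 = 0.027899
P(M+6) = 10 × 0.15786^2 × 0.84214^3 = 0.148832
P(M+8) = 5 × 0.15786^1 × 0.84214^4 = 0.396990
P(M+10) = 0.84214^5 = 0.423566
The M+10 peak is largest (0.423566); scaling to 100 gives 0.0 : 0.6 : 6.6 : 35.1 : 93.7 : 100.0.

0.0 : 0.6 : 6.6 : 35.1 : 93.7 : 100.0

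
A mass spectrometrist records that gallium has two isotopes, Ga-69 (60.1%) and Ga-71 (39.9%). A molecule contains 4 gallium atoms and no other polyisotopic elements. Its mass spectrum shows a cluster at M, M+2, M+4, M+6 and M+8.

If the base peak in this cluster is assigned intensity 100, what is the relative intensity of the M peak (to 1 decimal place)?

(0.601 + 0.399)^4 gives M 0.1305, M+2 0.3465, M+4 0.3450, M+6 0.1527, M+8 0.0253; the largest is M+2.
P(M+2) = C(4,1) × 0.601^3 × 0.399^1 = 4 × 0.2170818 × 0.3990 = 0.346463 (base)
P(M) = C(4,0) × 0.601^4 × 0.399^0 = 1 × 0.13046616 × 1.0000 = 0.130466
Relative intensity = 0.130466 / 0.346463 × 100 = 37.7

37.7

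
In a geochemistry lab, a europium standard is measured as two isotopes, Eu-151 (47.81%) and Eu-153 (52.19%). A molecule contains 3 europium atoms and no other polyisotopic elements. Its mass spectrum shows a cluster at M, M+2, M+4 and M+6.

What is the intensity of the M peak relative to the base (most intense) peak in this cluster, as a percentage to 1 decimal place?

(0.4781 + 0.5219)^3 gives M 0.1093, M+2 0.3579, M+4 0.3907, M+6 0.1422; the largest is M+4.
P(M+4) = C(3,2) × 0.4781^1 × 0.5219^2 = 3 × 0.4781 × 0.27237961 = 0.390674 (base)
P(M) = C(3,0) × 0.4781^3 × 0.5219^0 = 1 × 0.10928391 × 1.0000 = 0.109284
Relative intensity = 0.109284 / 0.390674 × 100 = 28.0

28.0%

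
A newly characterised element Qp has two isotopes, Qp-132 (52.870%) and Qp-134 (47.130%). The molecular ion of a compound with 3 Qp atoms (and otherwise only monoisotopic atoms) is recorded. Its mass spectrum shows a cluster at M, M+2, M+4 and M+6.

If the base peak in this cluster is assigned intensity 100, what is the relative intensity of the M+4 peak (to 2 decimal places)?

Binomial terms of (0.52870 + 0.47130)^3: M 0.1478, M+2 0.3952, M+4 0.3523, M+6 0.1047 → M+2 is the base peak.
P(M+2) = C(3,1) × 0.52870^2 × 0.47130^1 = 3 × 0.27952369 × 0.4713 = 0.395219 (base)
P(M+4) = C(3,2) × 0.52870^1 × 0.47130^2 = 3 × 0.5287 × 0.22212369 = 0.352310
Relative intensity = 0.352310 / 0.395219 × 100 = 89.14

89.14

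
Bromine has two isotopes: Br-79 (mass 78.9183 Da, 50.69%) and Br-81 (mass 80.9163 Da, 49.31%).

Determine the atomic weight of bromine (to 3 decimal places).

79.904 Da

Average mass = Σ (abundance × isotope mass) = 0.5069 × 78.9183 + 0.4931 × 80.9163
= 40.00369 + 39.89983 = 79.90352 Da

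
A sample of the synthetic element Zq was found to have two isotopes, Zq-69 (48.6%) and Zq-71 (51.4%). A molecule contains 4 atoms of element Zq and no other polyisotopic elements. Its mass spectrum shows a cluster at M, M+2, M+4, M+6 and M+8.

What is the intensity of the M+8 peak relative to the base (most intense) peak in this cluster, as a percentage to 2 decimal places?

18.64%

(0.486 + 0.514)^4 gives M 0.0558, M+2 0.2360, M+4 0.3744, M+6 0.2640, M+8 0.0698; the largest is M+4.
P(M+4) = C(4,2) × 0.486^2 × 0.514^2 = 6 × 0.236196 × 0.264196 = 0.374412 (base)
P(M+8) = C(4,4) × 0.486^0 × 0.514^4 = 1 × 1.0000 × 0.06979953 = 0.069800
Relative intensity = 0.069800 / 0.374412 × 100 = 18.64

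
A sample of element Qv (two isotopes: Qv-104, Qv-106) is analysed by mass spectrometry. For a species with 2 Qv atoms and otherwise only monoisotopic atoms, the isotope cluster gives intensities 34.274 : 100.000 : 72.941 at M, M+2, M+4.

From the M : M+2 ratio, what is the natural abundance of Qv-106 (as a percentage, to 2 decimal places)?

Let p = fractional abundance of Qv-104. I(M+2)/I(M) = [C(2,1)·p^1·(1−p)] / p^2 = 2·(1−p)/p = 100.000/34.274 = 2.9177
(1−p)/p = 2.9177/2 = 1.4588  ⇒  p = 1/(1 + 1.4588) = 0.4067
Qv-104: 40.67%, Qv-106: 59.33%.

59.33%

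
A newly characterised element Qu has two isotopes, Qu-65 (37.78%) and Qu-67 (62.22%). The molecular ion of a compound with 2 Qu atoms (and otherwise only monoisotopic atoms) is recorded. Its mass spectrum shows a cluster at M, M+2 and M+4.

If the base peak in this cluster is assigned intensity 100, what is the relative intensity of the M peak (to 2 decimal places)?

Binomial terms of (0.3778 + 0.6222)^2: M 0.1427, M+2 0.4701, M+4 0.3871 → M+2 is the base peak.
P(M+2) = C(2,1) × 0.3778^1 × 0.6222^1 = 2 × 0.3778 × 0.6222 = 0.470134 (base)
P(M) = C(2,0) × 0.3778^2 × 0.6222^0 = 1 × 0.14273284 × 1.0000 = 0.142733
Relative intensity = 0.142733 / 0.470134 × 100 = 30.36

30.36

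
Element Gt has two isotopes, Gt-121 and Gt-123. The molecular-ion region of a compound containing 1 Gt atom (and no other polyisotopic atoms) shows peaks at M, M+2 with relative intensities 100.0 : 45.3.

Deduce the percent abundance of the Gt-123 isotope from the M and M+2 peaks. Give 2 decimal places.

Let p = fractional abundance of Gt-121. I(M+2)/I(M) = [C(1,1)·p^0·(1−p)] / p^1 = 1·(1−p)/p = 45.3/100.0 = 0.4530
(1−p)/p = 0.4530/1 = 0.4530  ⇒  p = 1/(1 + 0.4530) = 0.6882
Gt-121: 68.82%, Gt-123: 31.18%.

31.18%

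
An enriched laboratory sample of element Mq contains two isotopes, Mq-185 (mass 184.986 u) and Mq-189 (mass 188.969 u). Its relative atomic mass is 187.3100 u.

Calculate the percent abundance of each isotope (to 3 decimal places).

Writing the weighted mean with unknown fraction x of Mq-185:
184.986·x + 188.969·(1 − x) = 187.3100
(184.986 − 188.969)·x = 187.3100 − 188.969
x = -1.6590 / -3.983 = 0.41652 → 41.652% Mq-185, 58.348% Mq-189.

Mq-185: 41.652%, Mq-189: 58.348%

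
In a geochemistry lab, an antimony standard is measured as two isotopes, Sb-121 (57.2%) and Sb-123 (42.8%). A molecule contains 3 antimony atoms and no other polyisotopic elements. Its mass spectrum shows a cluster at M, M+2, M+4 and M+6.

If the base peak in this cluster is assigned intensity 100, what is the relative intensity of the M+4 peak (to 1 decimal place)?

Binomial terms of (0.572 + 0.428)^3: M 0.1871, M+2 0.4201, M+4 0.3143, M+6 0.0784 → M+2 is the base peak.
P(M+2) = C(3,1) × 0.572^2 × 0.428^1 = 3 × 0.327184 × 0.4280 = 0.420104 (base)
P(M+4) = C(3,2) × 0.572^1 × 0.428^2 = 3 × 0.5720 × 0.183184 = 0.314344
Relative intensity = 0.314344 / 0.420104 × 100 = 74.8

74.8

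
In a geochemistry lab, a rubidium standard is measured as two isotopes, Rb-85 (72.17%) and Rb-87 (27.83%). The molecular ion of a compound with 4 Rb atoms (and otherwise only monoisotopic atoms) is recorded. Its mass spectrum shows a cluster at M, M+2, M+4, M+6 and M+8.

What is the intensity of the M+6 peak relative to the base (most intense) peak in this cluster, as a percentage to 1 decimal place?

14.9%

Binomial terms of (0.7217 + 0.2783)^4: M 0.2713, M+2 0.4184, M+4 0.2420, M+6 0.0622, M+8 0.0060 → M+2 is the base peak.
P(M+2) = C(4,1) × 0.7217^3 × 0.2783^1 = 4 × 0.37589809 × 0.2783 = 0.418450 (base)
P(M+6) = C(4,3) × 0.7217^1 × 0.2783^3 = 4 × 0.7217 × 0.02155458 = 0.062224
Relative intensity = 0.062224 / 0.418450 × 100 = 14.9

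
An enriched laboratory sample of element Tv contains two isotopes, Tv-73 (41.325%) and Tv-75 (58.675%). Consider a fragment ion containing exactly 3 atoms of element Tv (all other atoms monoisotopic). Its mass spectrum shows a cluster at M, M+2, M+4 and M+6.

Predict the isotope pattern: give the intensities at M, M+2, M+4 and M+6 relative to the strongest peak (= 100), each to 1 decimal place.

16.5 : 70.4 : 100.0 : 47.3

Each Tv atom is independently Tv-73 (p = 0.41325) or Tv-75 (q = 0.58675); the cluster is the binomial expansion (p + q)^3.
P(M) = 0.41325^3 = 0.070573
P(M+2) = 3 × 0.41325^2 × 0.58675^1 = 0.300608
P(M+4) = 3 × 0.41325^1 × 0.58675^2 = 0.426816
P(M+6) = 0.58675^3 = 0.202004
The M+4 peak is largest (0.426816); scaling to 100 gives 16.5 : 70.4 : 100.0 : 47.3.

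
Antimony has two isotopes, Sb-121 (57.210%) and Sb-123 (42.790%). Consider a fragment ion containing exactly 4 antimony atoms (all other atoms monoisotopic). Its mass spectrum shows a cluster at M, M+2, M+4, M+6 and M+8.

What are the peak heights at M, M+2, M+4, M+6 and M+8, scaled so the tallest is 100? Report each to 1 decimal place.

The 4 Sb atoms are independent, so intensities follow the terms of (0.57210 + 0.42790)^4.
P(M) = 0.57210^4 = 0.107124
P(M+2) = 4 × 0.57210^3 × 0.42790^1 = 0.320493
P(M+4) = 6 × 0.57210^2 × 0.42790^2 = 0.359567
P(M+6) = 4 × 0.57210^1 × 0.42790^3 = 0.179291
P(M+8) = 0.42790^4 = 0.033525
The M+4 peak is largest (0.359567); scaling to 100 gives 29.8 : 89.1 : 100.0 : 49.9 : 9.3.

29.8 : 89.1 : 100.0 : 49.9 : 9.3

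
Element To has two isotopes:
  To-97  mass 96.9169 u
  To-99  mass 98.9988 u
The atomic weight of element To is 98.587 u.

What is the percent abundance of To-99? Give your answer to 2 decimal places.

80.22%

Writing the weighted mean with unknown fraction x of To-97:
96.9169·x + 98.9988·(1 − x) = 98.587
(96.9169 − 98.9988)·x = 98.587 − 98.9988
x = -0.4118 / -2.0819 = 0.19780 → 19.78% To-97, 80.22% To-99.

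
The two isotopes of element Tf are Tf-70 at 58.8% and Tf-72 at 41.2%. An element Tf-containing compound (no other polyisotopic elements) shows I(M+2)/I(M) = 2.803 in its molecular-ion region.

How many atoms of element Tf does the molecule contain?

4

For n independent Tf atoms, I(M+2)/I(M) = n · (abundance Tf-72) / (abundance Tf-70) = n · 0.412/0.588.
n = 2.803 × 0.588/0.412 = 4.00 ≈ 4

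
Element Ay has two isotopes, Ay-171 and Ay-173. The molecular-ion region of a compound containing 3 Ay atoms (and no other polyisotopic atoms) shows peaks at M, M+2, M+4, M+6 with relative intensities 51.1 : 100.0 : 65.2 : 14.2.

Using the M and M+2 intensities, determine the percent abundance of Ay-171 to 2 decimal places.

Let p = fractional abundance of Ay-171. I(M+2)/I(M) = [C(3,1)·p^2·(1−p)] / p^3 = 3·(1−p)/p = 100.0/51.1 = 1.9569
(1−p)/p = 1.9569/3 = 0.6523  ⇒  p = 1/(1 + 0.6523) = 0.6052
Ay-171: 60.52%, Ay-173: 39.48%.

60.52%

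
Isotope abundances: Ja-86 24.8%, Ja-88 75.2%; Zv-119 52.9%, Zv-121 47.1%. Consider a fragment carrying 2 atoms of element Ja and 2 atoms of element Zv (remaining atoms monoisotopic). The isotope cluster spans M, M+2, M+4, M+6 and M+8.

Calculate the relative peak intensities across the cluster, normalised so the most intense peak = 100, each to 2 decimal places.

4.72 : 37.04 : 98.14 : 100.00 : 34.41

Element Ja pattern (n=2): 0.061504 : 0.372992 : 0.565504
Element Zv pattern (n=2): 0.279841 : 0.498318 : 0.221841
Convolve the two distributions (both contribute in 2-u steps):
  M: 0.061504×0.279841 = 0.017211
  M+2: 0.061504×0.498318 + 0.372992×0.279841 = 0.135027
  M+4: 0.061504×0.221841 + 0.372992×0.498318 + 0.565504×0.279841 = 0.357764
  M+6: 0.372992×0.221841 + 0.565504×0.498318 = 0.364546
  M+8: 0.565504×0.221841 = 0.125452
Scale to base peak (0.364546) = 100: 4.72 : 37.04 : 98.14 : 100.00 : 34.41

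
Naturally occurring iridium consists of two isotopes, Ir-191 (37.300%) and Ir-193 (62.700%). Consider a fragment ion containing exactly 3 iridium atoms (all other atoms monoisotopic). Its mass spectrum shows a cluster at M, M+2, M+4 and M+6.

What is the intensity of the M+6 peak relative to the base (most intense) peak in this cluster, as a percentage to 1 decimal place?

(0.37300 + 0.62700)^3 gives M 0.0519, M+2 0.2617, M+4 0.4399, M+6 0.2465; the largest is M+4.
P(M+4) = C(3,2) × 0.37300^1 × 0.62700^2 = 3 × 0.3730 × 0.393129 = 0.439911 (base)
P(M+6) = C(3,3) × 0.37300^0 × 0.62700^3 = 1 × 1.0000 × 0.24649188 = 0.246492
Relative intensity = 0.246492 / 0.439911 × 100 = 56.0

56.0%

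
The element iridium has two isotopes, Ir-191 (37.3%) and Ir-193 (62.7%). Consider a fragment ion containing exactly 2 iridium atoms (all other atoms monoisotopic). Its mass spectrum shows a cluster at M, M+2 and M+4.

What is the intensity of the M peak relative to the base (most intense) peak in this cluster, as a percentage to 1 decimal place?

29.7%

Term probabilities: M 0.1391, M+2 0.4677, M+4 0.3931. Base peak = M+2.
P(M+2) = C(2,1) × 0.373^1 × 0.627^1 = 2 × 0.3730 × 0.6270 = 0.467742 (base)
P(M) = C(2,0) × 0.373^2 × 0.627^0 = 1 × 0.139129 × 1.0000 = 0.139129
Relative intensity = 0.139129 / 0.467742 × 100 = 29.7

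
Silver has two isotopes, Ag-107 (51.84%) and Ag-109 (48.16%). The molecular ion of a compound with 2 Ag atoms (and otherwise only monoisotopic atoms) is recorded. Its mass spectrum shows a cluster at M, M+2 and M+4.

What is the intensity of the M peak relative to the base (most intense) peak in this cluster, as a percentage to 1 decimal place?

Term probabilities: M 0.2687, M+2 0.4993, M+4 0.2319. Base peak = M+2.
P(M+2) = C(2,1) × 0.5184^1 × 0.4816^1 = 2 × 0.5184 × 0.4816 = 0.499323 (base)
P(M) = C(2,0) × 0.5184^2 × 0.4816^0 = 1 × 0.26873856 × 1.0000 = 0.268739
Relative intensity = 0.268739 / 0.499323 × 100 = 53.8

53.8%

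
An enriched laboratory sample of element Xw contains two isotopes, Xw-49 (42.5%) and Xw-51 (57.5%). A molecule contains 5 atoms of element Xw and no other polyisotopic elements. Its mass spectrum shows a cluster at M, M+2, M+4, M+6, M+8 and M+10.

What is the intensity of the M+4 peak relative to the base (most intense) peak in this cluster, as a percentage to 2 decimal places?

Term probabilities: M 0.0139, M+2 0.0938, M+4 0.2538, M+6 0.3434, M+8 0.2323, M+10 0.0629. Base peak = M+6.
P(M+6) = C(5,3) × 0.425^2 × 0.575^3 = 10 × 0.180625 × 0.19010937 = 0.343385 (base)
P(M+4) = C(5,2) × 0.425^3 × 0.575^2 = 10 × 0.07676562 × 0.330625 = 0.253806
Relative intensity = 0.253806 / 0.343385 × 100 = 73.91

73.91%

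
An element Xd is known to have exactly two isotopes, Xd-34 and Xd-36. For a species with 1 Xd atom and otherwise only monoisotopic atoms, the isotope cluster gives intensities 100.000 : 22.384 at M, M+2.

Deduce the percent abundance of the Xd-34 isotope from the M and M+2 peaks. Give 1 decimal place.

Write p for the Xd-34 fraction. I(M+2)/I(M) = [C(1,1)·p^0·(1−p)] / p^1 = 1·(1−p)/p = 22.384/100.000 = 0.2238
(1−p)/p = 0.2238/1 = 0.2238  ⇒  p = 1/(1 + 0.2238) = 0.8171
Xd-34: 81.7%, Xd-36: 18.3%.

81.7%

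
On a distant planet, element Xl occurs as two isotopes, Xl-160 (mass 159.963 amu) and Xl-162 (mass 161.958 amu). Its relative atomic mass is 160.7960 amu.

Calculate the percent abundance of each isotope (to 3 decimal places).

Xl-160: 58.246%, Xl-162: 41.754%

With x = fraction of Xl-160 (so Xl-162 is 1 − x):
159.963·x + 161.958·(1 − x) = 160.7960
(159.963 − 161.958)·x = 160.7960 − 161.958
x = -1.1620 / -1.995 = 0.58246 → 58.246% Xl-160, 41.754% Xl-162.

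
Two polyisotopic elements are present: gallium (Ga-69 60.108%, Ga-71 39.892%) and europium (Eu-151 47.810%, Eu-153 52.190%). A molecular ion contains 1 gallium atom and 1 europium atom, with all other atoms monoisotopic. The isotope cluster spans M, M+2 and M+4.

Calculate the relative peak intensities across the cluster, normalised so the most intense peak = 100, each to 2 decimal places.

56.97 : 100.00 : 41.27

Gallium pattern (n=1): 0.60108 : 0.39892
Europium pattern (n=1): 0.4781 : 0.5219
Convolve the two distributions (both contribute in 2-u steps):
  M: 0.60108×0.4781 = 0.287376
  M+2: 0.60108×0.5219 + 0.39892×0.4781 = 0.504427
  M+4: 0.39892×0.5219 = 0.208196
Scale to base peak (0.504427) = 100: 56.97 : 100.00 : 41.27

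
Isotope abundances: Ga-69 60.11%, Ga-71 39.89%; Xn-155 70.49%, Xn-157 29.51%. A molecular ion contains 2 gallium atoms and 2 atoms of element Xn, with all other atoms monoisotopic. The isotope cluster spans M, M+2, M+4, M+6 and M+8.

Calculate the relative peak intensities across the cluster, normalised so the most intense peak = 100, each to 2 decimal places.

Gallium pattern (n=2): 0.36132121 : 0.47955758 : 0.15912121
Element Xn pattern (n=2): 0.49688401 : 0.41603198 : 0.08708401
Convolve the two distributions (both contribute in 2-u steps):
  M: 0.36132121×0.49688401 = 0.179535
  M+2: 0.36132121×0.41603198 + 0.47955758×0.49688401 = 0.388606
  M+4: 0.36132121×0.08708401 + 0.47955758×0.41603198 + 0.15912121×0.49688401 = 0.310041
  M+6: 0.47955758×0.08708401 + 0.15912121×0.41603198 = 0.107961
  M+8: 0.15912121×0.08708401 = 0.013857
Scale to base peak (0.388606) = 100: 46.20 : 100.00 : 79.78 : 27.78 : 3.57

46.20 : 100.00 : 79.78 : 27.78 : 3.57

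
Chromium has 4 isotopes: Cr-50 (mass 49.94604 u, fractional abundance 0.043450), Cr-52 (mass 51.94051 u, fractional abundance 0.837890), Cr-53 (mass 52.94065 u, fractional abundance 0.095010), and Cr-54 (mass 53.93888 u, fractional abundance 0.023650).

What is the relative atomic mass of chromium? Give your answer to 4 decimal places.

The abundance-weighted mean is 0.043450 × 49.94604 + 0.837890 × 51.94051 + 0.095010 × 52.94065 + 0.023650 × 53.93888
= 2.170155 + 43.520434 + 5.029891 + 1.275655 = 51.996135 u

51.9961 u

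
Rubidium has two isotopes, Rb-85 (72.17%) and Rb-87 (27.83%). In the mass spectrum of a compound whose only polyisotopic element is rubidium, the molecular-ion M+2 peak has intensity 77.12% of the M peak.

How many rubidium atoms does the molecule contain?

The M+2/M ratio from n Rb atoms is n · q/p = n · 0.2783/0.7217.
n = 0.7712 × 0.7217/0.2783 = 2.00 ≈ 2

2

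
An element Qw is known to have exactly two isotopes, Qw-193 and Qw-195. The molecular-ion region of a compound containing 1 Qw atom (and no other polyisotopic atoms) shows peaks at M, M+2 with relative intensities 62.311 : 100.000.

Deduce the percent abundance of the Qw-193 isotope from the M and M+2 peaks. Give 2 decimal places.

If p is the fraction of Qw that is Qw-193, then I(M+2)/I(M) = [C(1,1)·p^0·(1−p)] / p^1 = 1·(1−p)/p = 100.000/62.311 = 1.6049
(1−p)/p = 1.6049/1 = 1.6049  ⇒  p = 1/(1 + 1.6049) = 0.3839
Qw-193: 38.39%, Qw-195: 61.61%.

38.39%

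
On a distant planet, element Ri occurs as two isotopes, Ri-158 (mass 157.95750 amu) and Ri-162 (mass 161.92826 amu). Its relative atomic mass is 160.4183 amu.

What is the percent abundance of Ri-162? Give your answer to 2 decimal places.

Let x be the fractional abundance of Ri-158; then Ri-162 has abundance 1 − x.
157.95750·x + 161.92826·(1 − x) = 160.4183
(157.95750 − 161.92826)·x = 160.4183 − 161.92826
x = -1.50996 / -3.97076 = 0.38027 → 38.03% Ri-158, 61.97% Ri-162.

61.97%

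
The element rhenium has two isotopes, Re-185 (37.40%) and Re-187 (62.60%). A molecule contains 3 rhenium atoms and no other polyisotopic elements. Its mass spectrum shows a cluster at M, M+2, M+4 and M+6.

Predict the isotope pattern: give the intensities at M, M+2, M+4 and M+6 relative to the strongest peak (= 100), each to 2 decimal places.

Expanding (0.3740 + 0.6260)^3:
P(M) = 0.3740^3 = 0.052314
P(M+2) = 3 × 0.3740^2 × 0.6260^1 = 0.262687
P(M+4) = 3 × 0.3740^1 × 0.6260^2 = 0.439685
P(M+6) = 0.6260^3 = 0.245314
The M+4 peak is largest (0.439685); scaling to 100 gives 11.90 : 59.74 : 100.00 : 55.79.

11.90 : 59.74 : 100.00 : 55.79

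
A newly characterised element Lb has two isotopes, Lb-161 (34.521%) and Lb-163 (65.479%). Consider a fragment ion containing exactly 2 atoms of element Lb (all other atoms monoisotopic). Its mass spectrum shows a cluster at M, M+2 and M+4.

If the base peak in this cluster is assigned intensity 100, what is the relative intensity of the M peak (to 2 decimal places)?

(0.34521 + 0.65479)^2 gives M 0.1192, M+2 0.4521, M+4 0.4287; the largest is M+2.
P(M+2) = C(2,1) × 0.34521^1 × 0.65479^1 = 2 × 0.34521 × 0.65479 = 0.452080 (base)
P(M) = C(2,0) × 0.34521^2 × 0.65479^0 = 1 × 0.11916994 × 1.0000 = 0.119170
Relative intensity = 0.119170 / 0.452080 × 100 = 26.36

26.36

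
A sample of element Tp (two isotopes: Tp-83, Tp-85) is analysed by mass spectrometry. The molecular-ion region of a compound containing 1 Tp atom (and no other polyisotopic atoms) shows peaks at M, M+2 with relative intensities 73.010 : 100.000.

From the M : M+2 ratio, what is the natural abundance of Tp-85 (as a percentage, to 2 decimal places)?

Write p for the Tp-83 fraction. I(M+2)/I(M) = [C(1,1)·p^0·(1−p)] / p^1 = 1·(1−p)/p = 100.000/73.010 = 1.3697
(1−p)/p = 1.3697/1 = 1.3697  ⇒  p = 1/(1 + 1.3697) = 0.4220
Tp-83: 42.20%, Tp-85: 57.80%.

57.80%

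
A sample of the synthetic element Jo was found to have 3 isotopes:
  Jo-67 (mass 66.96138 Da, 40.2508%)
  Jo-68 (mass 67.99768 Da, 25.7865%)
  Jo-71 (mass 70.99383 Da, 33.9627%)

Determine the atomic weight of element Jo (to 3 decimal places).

68.598 Da

Ar = Σ fᵢ·mᵢ = 0.402508 × 66.96138 + 0.257865 × 67.99768 + 0.339627 × 70.99383
= 26.952491 + 17.534222 + 24.111422 = 68.598135 Da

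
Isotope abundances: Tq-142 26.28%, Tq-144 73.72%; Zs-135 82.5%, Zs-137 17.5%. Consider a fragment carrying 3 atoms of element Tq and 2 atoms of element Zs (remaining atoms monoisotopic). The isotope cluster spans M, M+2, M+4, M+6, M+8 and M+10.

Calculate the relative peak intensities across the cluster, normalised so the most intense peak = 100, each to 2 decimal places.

3.08 : 27.23 : 83.84 : 100.00 : 32.11 : 3.06

Element Tq pattern (n=3): 0.01814998 : 0.15274159 : 0.42846689 : 0.40064154
Element Zs pattern (n=2): 0.680625 : 0.28875 : 0.030625
Convolve the two distributions (both contribute in 2-u steps):
  M: 0.01814998×0.680625 = 0.012353
  M+2: 0.01814998×0.28875 + 0.15274159×0.680625 = 0.109201
  M+4: 0.01814998×0.030625 + 0.15274159×0.28875 + 0.42846689×0.680625 = 0.336285
  M+6: 0.15274159×0.030625 + 0.42846689×0.28875 + 0.40064154×0.680625 = 0.401084
  M+8: 0.42846689×0.030625 + 0.40064154×0.28875 = 0.128807
  M+10: 0.40064154×0.030625 = 0.012270
Scale to base peak (0.401084) = 100: 3.08 : 27.23 : 83.84 : 100.00 : 32.11 : 3.06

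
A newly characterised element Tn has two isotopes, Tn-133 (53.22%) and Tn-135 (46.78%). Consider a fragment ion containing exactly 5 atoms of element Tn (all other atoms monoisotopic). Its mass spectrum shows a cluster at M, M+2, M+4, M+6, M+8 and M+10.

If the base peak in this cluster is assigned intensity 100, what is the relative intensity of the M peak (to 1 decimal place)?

(0.5322 + 0.4678)^5 gives M 0.0427, M+2 0.1876, M+4 0.3299, M+6 0.2900, M+8 0.1274, M+10 0.0224; the largest is M+4.
P(M+4) = C(5,2) × 0.5322^3 × 0.4678^2 = 10 × 0.15073865 × 0.21883684 = 0.329872 (base)
P(M) = C(5,0) × 0.5322^5 × 0.4678^0 = 1 × 0.04269474 × 1.0000 = 0.042695
Relative intensity = 0.042695 / 0.329872 × 100 = 12.9

12.9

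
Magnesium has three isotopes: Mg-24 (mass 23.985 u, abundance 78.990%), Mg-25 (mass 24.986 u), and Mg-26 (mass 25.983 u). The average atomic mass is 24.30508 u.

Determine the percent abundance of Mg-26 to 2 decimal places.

Let x and y be the fractions of Mg-25 and Mg-26. Then x + y = 1 − 0.78990 = 0.21010 and 24.986x + 25.983y = 24.30508 − 0.78990×23.985 = 5.3593285.
Substituting: 24.986x + 25.983(0.21010 − x) = 5.3593285
(24.986 − 25.983)x = -0.0996998  ⇒  x = 0.10000, y = 0.11010
Mg-25: 10.00%, Mg-26: 11.01%.

11.01%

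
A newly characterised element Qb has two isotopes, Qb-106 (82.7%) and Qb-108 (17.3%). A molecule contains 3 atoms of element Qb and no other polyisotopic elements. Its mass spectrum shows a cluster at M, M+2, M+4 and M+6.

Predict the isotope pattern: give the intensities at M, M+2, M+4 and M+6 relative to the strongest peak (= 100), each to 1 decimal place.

100.0 : 62.8 : 13.1 : 0.9

The 3 Qb atoms are independent, so intensities follow the terms of (0.827 + 0.173)^3.
P(M) = 0.827^3 = 0.565609
P(M+2) = 3 × 0.827^2 × 0.173^1 = 0.354959
P(M+4) = 3 × 0.827^1 × 0.173^2 = 0.074254
P(M+6) = 0.173^3 = 0.005178
The M peak is largest (0.565609); scaling to 100 gives 100.0 : 62.8 : 13.1 : 0.9.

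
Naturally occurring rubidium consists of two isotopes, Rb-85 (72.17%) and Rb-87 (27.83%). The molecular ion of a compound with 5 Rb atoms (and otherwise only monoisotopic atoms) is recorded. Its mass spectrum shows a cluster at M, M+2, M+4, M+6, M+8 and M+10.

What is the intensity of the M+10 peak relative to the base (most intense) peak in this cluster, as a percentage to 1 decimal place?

0.4%

Term probabilities: M 0.1958, M+2 0.3775, M+4 0.2911, M+6 0.1123, M+8 0.0216, M+10 0.0017. Base peak = M+2.
P(M+2) = C(5,1) × 0.7217^4 × 0.2783^1 = 5 × 0.27128565 × 0.2783 = 0.377494 (base)
P(M+10) = C(5,5) × 0.7217^0 × 0.2783^5 = 1 × 1.0000 × 0.00166942 = 0.001669
Relative intensity = 0.001669 / 0.377494 × 100 = 0.4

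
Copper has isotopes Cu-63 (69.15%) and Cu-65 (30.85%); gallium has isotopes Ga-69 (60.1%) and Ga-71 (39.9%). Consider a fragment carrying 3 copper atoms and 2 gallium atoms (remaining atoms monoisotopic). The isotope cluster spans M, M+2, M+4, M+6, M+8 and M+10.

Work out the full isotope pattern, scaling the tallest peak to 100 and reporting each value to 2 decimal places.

Copper pattern (n=3): 0.33065611 : 0.44254842 : 0.19743483 : 0.02936064
Gallium pattern (n=2): 0.361201 : 0.479598 : 0.159201
Convolve the two distributions (both contribute in 2-u steps):
  M: 0.33065611×0.361201 = 0.119433
  M+2: 0.33065611×0.479598 + 0.44254842×0.361201 = 0.318431
  M+4: 0.33065611×0.159201 + 0.44254842×0.479598 + 0.19743483×0.361201 = 0.336200
  M+6: 0.44254842×0.159201 + 0.19743483×0.479598 + 0.02936064×0.361201 = 0.175749
  M+8: 0.19743483×0.159201 + 0.02936064×0.479598 = 0.045513
  M+10: 0.02936064×0.159201 = 0.004674
Scale to base peak (0.336200) = 100: 35.52 : 94.71 : 100.00 : 52.28 : 13.54 : 1.39

35.52 : 94.71 : 100.00 : 52.28 : 13.54 : 1.39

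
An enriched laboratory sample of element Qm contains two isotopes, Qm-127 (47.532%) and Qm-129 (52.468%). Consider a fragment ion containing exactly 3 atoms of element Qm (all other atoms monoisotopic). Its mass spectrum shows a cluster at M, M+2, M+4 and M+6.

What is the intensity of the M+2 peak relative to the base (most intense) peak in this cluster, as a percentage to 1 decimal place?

90.6%

Binomial terms of (0.47532 + 0.52468)^3: M 0.1074, M+2 0.3556, M+4 0.3926, M+6 0.1444 → M+4 is the base peak.
P(M+4) = C(3,2) × 0.47532^1 × 0.52468^2 = 3 × 0.47532 × 0.2752891 = 0.392551 (base)
P(M+2) = C(3,1) × 0.47532^2 × 0.52468^1 = 3 × 0.2259291 × 0.52468 = 0.355621
Relative intensity = 0.355621 / 0.392551 × 100 = 90.6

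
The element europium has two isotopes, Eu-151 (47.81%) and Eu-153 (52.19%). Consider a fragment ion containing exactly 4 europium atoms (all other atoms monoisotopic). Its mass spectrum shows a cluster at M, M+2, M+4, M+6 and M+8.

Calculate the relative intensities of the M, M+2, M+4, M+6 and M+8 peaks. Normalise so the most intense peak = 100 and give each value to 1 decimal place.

14.0 : 61.1 : 100.0 : 72.8 : 19.9

The 4 Eu atoms are independent, so intensities follow the terms of (0.4781 + 0.5219)^4.
P(M) = 0.4781^4 = 0.052249
P(M+2) = 4 × 0.4781^3 × 0.5219^1 = 0.228141
P(M+4) = 6 × 0.4781^2 × 0.5219^2 = 0.373563
P(M+6) = 4 × 0.4781^1 × 0.5219^3 = 0.271857
P(M+8) = 0.5219^4 = 0.074191
The M+4 peak is largest (0.373563); scaling to 100 gives 14.0 : 61.1 : 100.0 : 72.8 : 19.9.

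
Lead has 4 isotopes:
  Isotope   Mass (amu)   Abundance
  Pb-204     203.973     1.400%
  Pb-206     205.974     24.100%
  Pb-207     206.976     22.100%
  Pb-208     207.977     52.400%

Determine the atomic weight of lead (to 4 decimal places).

207.2170 amu

Average mass = Σ (abundance × isotope mass) = 0.01400 × 203.973 + 0.24100 × 205.974 + 0.22100 × 206.976 + 0.52400 × 207.977
= 2.85562 + 49.63973 + 45.74170 + 108.97995 = 207.21700 amu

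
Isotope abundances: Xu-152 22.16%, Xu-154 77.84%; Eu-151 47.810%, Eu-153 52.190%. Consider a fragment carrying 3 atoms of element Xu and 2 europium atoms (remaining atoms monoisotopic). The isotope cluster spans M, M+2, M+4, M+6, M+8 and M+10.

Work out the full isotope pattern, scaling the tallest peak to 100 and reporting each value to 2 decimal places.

Element Xu pattern (n=3): 0.01088201 : 0.11467364 : 0.40280668 : 0.47163767
Europium pattern (n=2): 0.22857961 : 0.49904078 : 0.27237961
Convolve the two distributions (both contribute in 2-u steps):
  M: 0.01088201×0.22857961 = 0.002487
  M+2: 0.01088201×0.49904078 + 0.11467364×0.22857961 = 0.031643
  M+4: 0.01088201×0.27237961 + 0.11467364×0.49904078 + 0.40280668×0.22857961 = 0.152264
  M+6: 0.11467364×0.27237961 + 0.40280668×0.49904078 + 0.47163767×0.22857961 = 0.340058
  M+8: 0.40280668×0.27237961 + 0.47163767×0.49904078 = 0.345083
  M+10: 0.47163767×0.27237961 = 0.128464
Scale to base peak (0.345083) = 100: 0.72 : 9.17 : 44.12 : 98.54 : 100.00 : 37.23

0.72 : 9.17 : 44.12 : 98.54 : 100.00 : 37.23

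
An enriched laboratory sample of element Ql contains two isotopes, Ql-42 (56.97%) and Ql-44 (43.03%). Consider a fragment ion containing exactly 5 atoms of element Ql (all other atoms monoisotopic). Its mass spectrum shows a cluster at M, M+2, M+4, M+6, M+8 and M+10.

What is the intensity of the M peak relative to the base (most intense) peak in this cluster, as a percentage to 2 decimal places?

17.53%

Term probabilities: M 0.0600, M+2 0.2266, M+4 0.3424, M+6 0.2586, M+8 0.0977, M+10 0.0148. Base peak = M+4.
P(M+4) = C(5,2) × 0.5697^3 × 0.4303^2 = 10 × 0.18490074 × 0.18515809 = 0.342359 (base)
P(M) = C(5,0) × 0.5697^5 × 0.4303^0 = 1 × 0.06001103 × 1.0000 = 0.060011
Relative intensity = 0.060011 / 0.342359 × 100 = 17.53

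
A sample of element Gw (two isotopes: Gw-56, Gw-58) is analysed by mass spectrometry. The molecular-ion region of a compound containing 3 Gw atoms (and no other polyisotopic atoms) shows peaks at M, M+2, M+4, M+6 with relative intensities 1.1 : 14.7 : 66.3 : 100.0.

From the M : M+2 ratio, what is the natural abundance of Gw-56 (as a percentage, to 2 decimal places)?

If p is the fraction of Gw that is Gw-56, then I(M+2)/I(M) = [C(3,1)·p^2·(1−p)] / p^3 = 3·(1−p)/p = 14.7/1.1 = 13.3636
(1−p)/p = 13.3636/3 = 4.4545  ⇒  p = 1/(1 + 4.4545) = 0.1833
Gw-56: 18.33%, Gw-58: 81.67%.

18.33%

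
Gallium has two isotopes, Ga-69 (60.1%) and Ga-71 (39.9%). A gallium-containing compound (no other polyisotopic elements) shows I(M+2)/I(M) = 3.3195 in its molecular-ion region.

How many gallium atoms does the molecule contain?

5

The M+2/M ratio from n Ga atoms is n · q/p = n · 0.399/0.601.
n = 3.3195 × 0.601/0.399 = 5.00 ≈ 5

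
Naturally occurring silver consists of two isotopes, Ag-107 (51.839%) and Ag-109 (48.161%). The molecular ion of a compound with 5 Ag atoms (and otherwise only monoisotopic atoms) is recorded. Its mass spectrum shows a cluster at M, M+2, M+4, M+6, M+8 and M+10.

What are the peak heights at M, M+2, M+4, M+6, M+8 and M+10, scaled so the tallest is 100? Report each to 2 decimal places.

Each Ag atom is independently Ag-107 (p = 0.51839) or Ag-109 (q = 0.48161); the cluster is the binomial expansion (p + q)^5.
P(M) = 0.51839^5 = 0.037435
P(M+2) = 5 × 0.51839^4 × 0.48161^1 = 0.173897
P(M+4) = 10 × 0.51839^3 × 0.48161^2 = 0.323118
P(M+6) = 10 × 0.51839^2 × 0.48161^3 = 0.300192
P(M+8) = 5 × 0.51839^1 × 0.48161^4 = 0.139447
P(M+10) = 0.48161^5 = 0.025911
The M+4 peak is largest (0.323118); scaling to 100 gives 11.59 : 53.82 : 100.00 : 92.90 : 43.16 : 8.02.

11.59 : 53.82 : 100.00 : 92.90 : 43.16 : 8.02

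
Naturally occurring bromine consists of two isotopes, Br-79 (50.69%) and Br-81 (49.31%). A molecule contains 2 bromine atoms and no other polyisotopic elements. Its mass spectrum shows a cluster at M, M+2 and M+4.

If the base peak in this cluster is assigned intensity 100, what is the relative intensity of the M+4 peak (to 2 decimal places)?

(0.5069 + 0.4931)^2 gives M 0.2569, M+2 0.4999, M+4 0.2431; the largest is M+2.
P(M+2) = C(2,1) × 0.5069^1 × 0.4931^1 = 2 × 0.5069 × 0.4931 = 0.499905 (base)
P(M+4) = C(2,2) × 0.5069^0 × 0.4931^2 = 1 × 1.0000 × 0.24314761 = 0.243148
Relative intensity = 0.243148 / 0.499905 × 100 = 48.64

48.64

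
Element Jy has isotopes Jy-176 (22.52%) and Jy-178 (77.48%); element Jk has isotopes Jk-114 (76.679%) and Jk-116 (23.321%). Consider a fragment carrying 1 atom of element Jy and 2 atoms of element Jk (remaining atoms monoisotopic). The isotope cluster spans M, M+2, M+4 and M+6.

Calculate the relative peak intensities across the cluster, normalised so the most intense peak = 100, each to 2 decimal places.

24.70 : 100.00 : 53.97 : 7.86

Element Jy pattern (n=1): 0.2252 : 0.7748
Element Jk pattern (n=2): 0.5879669 : 0.35764619 : 0.0543869
Convolve the two distributions (both contribute in 2-u steps):
  M: 0.2252×0.5879669 = 0.132410
  M+2: 0.2252×0.35764619 + 0.7748×0.5879669 = 0.536099
  M+4: 0.2252×0.0543869 + 0.7748×0.35764619 = 0.289352
  M+6: 0.7748×0.0543869 = 0.042139
Scale to base peak (0.536099) = 100: 24.70 : 100.00 : 53.97 : 7.86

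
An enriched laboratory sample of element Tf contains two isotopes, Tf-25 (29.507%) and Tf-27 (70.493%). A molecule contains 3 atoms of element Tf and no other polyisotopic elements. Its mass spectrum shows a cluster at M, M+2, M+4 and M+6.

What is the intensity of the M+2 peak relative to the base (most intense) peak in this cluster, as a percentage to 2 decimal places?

41.86%

(0.29507 + 0.70493)^3 gives M 0.0257, M+2 0.1841, M+4 0.4399, M+6 0.3503; the largest is M+4.
P(M+4) = C(3,2) × 0.29507^1 × 0.70493^2 = 3 × 0.29507 × 0.4969263 = 0.439884 (base)
P(M+2) = C(3,1) × 0.29507^2 × 0.70493^1 = 3 × 0.0870663 × 0.70493 = 0.184127
Relative intensity = 0.184127 / 0.439884 × 100 = 41.86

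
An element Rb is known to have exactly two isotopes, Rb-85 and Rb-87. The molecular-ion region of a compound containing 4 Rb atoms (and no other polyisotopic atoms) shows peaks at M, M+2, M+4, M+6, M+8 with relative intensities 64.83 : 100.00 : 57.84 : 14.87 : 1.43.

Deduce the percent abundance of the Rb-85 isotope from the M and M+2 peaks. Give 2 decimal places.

72.17%

If p is the fraction of Rb that is Rb-85, then I(M+2)/I(M) = [C(4,1)·p^3·(1−p)] / p^4 = 4·(1−p)/p = 100.00/64.83 = 1.5425
(1−p)/p = 1.5425/4 = 0.3856  ⇒  p = 1/(1 + 0.3856) = 0.7217
Rb-85: 72.17%, Rb-87: 27.83%.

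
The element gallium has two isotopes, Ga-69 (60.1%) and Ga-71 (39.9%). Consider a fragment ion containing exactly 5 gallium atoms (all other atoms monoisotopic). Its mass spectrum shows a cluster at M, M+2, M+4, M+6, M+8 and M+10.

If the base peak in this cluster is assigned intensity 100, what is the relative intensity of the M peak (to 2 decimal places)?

(0.601 + 0.399)^5 gives M 0.0784, M+2 0.2603, M+4 0.3456, M+6 0.2294, M+8 0.0762, M+10 0.0101; the largest is M+4.
P(M+4) = C(5,2) × 0.601^3 × 0.399^2 = 10 × 0.2170818 × 0.159201 = 0.345596 (base)
P(M) = C(5,0) × 0.601^5 × 0.399^0 = 1 × 0.07841016 × 1.0000 = 0.078410
Relative intensity = 0.078410 / 0.345596 × 100 = 22.69

22.69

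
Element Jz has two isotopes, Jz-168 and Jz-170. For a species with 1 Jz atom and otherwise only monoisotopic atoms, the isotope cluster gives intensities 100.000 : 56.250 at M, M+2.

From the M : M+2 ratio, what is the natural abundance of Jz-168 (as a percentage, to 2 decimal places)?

If p is the fraction of Jz that is Jz-168, then I(M+2)/I(M) = [C(1,1)·p^0·(1−p)] / p^1 = 1·(1−p)/p = 56.250/100.000 = 0.5625
(1−p)/p = 0.5625/1 = 0.5625  ⇒  p = 1/(1 + 0.5625) = 0.6400
Jz-168: 64.00%, Jz-170: 36.00%.

64.00%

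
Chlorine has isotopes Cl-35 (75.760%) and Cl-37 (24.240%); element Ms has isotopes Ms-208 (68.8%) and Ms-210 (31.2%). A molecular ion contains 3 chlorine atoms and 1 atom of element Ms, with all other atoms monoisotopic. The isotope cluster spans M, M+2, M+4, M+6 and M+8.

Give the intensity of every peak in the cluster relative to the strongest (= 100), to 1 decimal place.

70.8 : 100.0 : 52.5 : 12.2 : 1.1

Chlorine pattern (n=3): 0.4348304 : 0.41738208 : 0.13354464 : 0.01424288
Element Ms pattern (n=1): 0.6880 : 0.3120
Convolve the two distributions (both contribute in 2-u steps):
  M: 0.4348304×0.6880 = 0.299163
  M+2: 0.4348304×0.3120 + 0.41738208×0.6880 = 0.422826
  M+4: 0.41738208×0.3120 + 0.13354464×0.6880 = 0.222102
  M+6: 0.13354464×0.3120 + 0.01424288×0.6880 = 0.051465
  M+8: 0.01424288×0.3120 = 0.004444
Scale to base peak (0.422826) = 100: 70.8 : 100.0 : 52.5 : 12.2 : 1.1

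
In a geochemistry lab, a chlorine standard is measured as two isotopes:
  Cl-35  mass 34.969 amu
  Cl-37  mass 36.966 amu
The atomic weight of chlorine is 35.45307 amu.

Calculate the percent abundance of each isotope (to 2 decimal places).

Writing the weighted mean with unknown fraction x of Cl-35:
34.969·x + 36.966·(1 − x) = 35.45307
(34.969 − 36.966)·x = 35.45307 − 36.966
x = -1.51293 / -1.997 = 0.75760 → 75.76% Cl-35, 24.24% Cl-37.

Cl-35: 75.76%, Cl-37: 24.24%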